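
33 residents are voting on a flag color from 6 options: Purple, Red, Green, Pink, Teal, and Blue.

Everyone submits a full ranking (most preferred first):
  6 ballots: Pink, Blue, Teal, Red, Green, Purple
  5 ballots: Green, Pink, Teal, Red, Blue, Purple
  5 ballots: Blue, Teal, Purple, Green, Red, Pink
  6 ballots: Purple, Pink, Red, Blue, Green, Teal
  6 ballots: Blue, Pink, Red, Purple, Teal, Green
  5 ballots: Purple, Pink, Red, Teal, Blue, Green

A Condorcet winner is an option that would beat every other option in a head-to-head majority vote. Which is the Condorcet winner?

Pink

Pink vs Purple: 17–16
Pink vs Red: 28–5
Pink vs Green: 23–10
Pink vs Teal: 28–5
Pink vs Blue: 22–11
Pink beats every other option.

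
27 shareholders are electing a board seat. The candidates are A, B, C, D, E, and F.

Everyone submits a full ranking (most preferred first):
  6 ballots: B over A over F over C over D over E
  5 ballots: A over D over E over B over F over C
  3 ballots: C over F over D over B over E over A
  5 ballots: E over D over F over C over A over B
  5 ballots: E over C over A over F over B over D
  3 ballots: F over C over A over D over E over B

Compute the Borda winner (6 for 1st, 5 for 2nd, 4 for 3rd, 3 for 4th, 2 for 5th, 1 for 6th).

A

A: 6×5 + 5×6 + 3×1 + 5×2 + 5×4 + 3×4 = 105
B: 6×6 + 5×3 + 3×3 + 5×1 + 5×2 + 3×1 = 78
C: 6×3 + 5×1 + 3×6 + 5×3 + 5×5 + 3×5 = 96
D: 6×2 + 5×5 + 3×4 + 5×5 + 5×1 + 3×3 = 88
E: 6×1 + 5×4 + 3×2 + 5×6 + 5×6 + 3×2 = 98
F: 6×4 + 5×2 + 3×5 + 5×4 + 5×3 + 3×6 = 102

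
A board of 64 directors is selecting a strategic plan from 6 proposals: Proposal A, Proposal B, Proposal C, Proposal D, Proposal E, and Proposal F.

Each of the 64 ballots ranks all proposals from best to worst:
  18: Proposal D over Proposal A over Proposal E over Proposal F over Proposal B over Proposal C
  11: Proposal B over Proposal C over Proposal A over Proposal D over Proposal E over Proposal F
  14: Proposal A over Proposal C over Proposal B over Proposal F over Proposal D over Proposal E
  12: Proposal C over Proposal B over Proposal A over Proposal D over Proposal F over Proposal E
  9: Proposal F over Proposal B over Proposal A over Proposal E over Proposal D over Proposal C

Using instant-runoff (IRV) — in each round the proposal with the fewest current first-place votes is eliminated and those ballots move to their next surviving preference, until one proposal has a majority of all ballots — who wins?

Round 1: Proposal A 14, Proposal B 11, Proposal C 12, Proposal D 18, Proposal E 0, Proposal F 9. Proposal E eliminated.
Round 2: Proposal A 14, Proposal B 11, Proposal C 12, Proposal D 18, Proposal F 9. Proposal F eliminated.
Round 3: Proposal A 14, Proposal B 20, Proposal C 12, Proposal D 18. Proposal C eliminated.
Round 4: Proposal A 14, Proposal B 32, Proposal D 18. Proposal A eliminated.
Round 5: Proposal B 46, Proposal D 18. Proposal B has a majority (≥33).

Proposal B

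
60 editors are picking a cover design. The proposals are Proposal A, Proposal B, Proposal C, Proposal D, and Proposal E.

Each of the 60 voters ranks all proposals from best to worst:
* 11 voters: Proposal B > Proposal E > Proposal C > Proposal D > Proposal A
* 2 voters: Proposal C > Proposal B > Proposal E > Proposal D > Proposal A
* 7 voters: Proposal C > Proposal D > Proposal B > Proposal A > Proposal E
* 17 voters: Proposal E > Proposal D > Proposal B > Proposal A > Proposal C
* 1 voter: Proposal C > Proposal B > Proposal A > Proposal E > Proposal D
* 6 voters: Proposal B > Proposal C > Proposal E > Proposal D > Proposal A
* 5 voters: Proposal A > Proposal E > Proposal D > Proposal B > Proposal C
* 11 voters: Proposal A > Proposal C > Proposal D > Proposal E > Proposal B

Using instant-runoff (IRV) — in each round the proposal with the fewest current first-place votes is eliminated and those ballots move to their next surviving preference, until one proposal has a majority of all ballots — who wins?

Round 1: Proposal A 16, Proposal B 17, Proposal C 10, Proposal D 0, Proposal E 17. Proposal D eliminated.
Round 2: Proposal A 16, Proposal B 17, Proposal C 10, Proposal E 17. Proposal C eliminated.
Round 3: Proposal A 16, Proposal B 27, Proposal E 17. Proposal A eliminated.
Round 4: Proposal B 27, Proposal E 33. Proposal E has a majority (≥31).

Proposal E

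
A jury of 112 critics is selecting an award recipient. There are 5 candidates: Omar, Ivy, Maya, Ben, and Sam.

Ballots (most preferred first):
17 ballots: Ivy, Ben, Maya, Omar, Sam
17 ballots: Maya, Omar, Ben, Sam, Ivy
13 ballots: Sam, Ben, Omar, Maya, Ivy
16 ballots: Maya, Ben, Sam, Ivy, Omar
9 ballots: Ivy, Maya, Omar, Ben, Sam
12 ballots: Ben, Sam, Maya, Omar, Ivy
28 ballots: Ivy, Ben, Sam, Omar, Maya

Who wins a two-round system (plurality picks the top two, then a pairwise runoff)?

Maya

Round 1 first-place votes: Omar 0, Ivy 54, Maya 33, Ben 12, Sam 13. Ivy and Maya advance.
Runoff: Ivy is ranked above Maya on 54 ballots, Maya above Ivy on 58.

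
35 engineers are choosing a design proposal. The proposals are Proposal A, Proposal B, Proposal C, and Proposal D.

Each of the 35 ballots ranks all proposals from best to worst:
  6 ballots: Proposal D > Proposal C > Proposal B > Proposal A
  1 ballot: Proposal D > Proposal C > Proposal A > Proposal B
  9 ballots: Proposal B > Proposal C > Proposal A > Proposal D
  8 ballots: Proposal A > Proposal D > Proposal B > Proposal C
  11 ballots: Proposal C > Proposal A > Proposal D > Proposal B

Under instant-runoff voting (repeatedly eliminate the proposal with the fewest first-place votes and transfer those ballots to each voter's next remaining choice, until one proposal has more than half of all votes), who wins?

Round 1: Proposal A 8, Proposal B 9, Proposal C 11, Proposal D 7. Proposal D eliminated.
Round 2: Proposal A 8, Proposal B 9, Proposal C 18. Proposal C has a majority (≥18).

Proposal C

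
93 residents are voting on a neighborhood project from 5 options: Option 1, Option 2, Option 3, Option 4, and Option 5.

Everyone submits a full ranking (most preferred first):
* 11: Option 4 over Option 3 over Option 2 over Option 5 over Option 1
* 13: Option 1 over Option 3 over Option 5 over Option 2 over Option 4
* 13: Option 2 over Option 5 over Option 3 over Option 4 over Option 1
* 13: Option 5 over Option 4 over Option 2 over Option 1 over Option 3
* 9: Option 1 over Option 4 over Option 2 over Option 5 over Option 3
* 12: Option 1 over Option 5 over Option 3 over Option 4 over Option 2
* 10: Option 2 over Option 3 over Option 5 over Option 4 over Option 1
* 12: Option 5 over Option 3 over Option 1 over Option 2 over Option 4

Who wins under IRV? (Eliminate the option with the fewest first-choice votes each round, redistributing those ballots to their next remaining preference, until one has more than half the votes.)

Option 2

Round 1: Option 1 34, Option 2 23, Option 3 0, Option 4 11, Option 5 25. Option 3 eliminated.
Round 2: Option 1 34, Option 2 23, Option 4 11, Option 5 25. Option 4 eliminated.
Round 3: Option 1 34, Option 2 34, Option 5 25. Option 5 eliminated.
Round 4: Option 1 46, Option 2 47. Option 2 has a majority (≥47).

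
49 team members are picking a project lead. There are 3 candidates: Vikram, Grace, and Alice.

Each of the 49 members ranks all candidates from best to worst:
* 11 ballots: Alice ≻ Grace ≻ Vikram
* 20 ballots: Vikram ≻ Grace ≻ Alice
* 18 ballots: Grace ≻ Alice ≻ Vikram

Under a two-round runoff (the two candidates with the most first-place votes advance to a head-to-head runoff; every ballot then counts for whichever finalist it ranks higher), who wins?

Round 1 first-place votes: Vikram 20, Grace 18, Alice 11. Vikram and Grace advance.
Runoff: Vikram is ranked above Grace on 20 ballots, Grace above Vikram on 29.

Grace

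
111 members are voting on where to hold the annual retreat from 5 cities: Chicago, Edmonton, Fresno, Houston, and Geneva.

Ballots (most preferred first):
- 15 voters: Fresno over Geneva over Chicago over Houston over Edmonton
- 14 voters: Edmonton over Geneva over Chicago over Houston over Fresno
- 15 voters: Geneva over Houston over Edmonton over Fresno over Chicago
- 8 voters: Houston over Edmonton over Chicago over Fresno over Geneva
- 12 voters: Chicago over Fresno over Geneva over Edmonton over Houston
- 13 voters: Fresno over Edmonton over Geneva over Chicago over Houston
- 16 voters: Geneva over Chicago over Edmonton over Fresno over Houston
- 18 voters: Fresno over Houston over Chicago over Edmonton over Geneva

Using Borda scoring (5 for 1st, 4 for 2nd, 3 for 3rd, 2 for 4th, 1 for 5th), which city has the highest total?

Geneva

Chicago: 15×3 + 14×3 + 15×1 + 8×3 + 12×5 + 13×2 + 16×4 + 18×3 = 330
Edmonton: 15×1 + 14×5 + 15×3 + 8×4 + 12×2 + 13×4 + 16×3 + 18×2 = 322
Fresno: 15×5 + 14×1 + 15×2 + 8×2 + 12×4 + 13×5 + 16×2 + 18×5 = 370
Houston: 15×2 + 14×2 + 15×4 + 8×5 + 12×1 + 13×1 + 16×1 + 18×4 = 271
Geneva: 15×4 + 14×4 + 15×5 + 8×1 + 12×3 + 13×3 + 16×5 + 18×1 = 372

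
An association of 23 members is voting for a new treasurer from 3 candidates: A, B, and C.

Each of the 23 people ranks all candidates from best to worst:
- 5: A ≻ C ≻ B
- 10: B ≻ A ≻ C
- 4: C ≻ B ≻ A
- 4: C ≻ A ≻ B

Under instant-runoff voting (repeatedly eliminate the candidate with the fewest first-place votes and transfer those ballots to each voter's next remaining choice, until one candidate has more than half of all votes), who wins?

Round 1: A 5, B 10, C 8. A eliminated.
Round 2: B 10, C 13. C has a majority (≥12).

C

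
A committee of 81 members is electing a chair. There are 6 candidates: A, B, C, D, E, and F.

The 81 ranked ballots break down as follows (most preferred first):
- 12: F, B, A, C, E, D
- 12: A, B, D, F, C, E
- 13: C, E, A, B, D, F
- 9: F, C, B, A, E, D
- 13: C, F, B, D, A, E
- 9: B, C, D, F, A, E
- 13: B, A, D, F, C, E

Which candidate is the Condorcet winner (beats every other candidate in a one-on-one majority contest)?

B

B vs A: 56–25
B vs C: 46–35
B vs D: 81–0
B vs E: 68–13
B vs F: 47–34
B beats every other candidate.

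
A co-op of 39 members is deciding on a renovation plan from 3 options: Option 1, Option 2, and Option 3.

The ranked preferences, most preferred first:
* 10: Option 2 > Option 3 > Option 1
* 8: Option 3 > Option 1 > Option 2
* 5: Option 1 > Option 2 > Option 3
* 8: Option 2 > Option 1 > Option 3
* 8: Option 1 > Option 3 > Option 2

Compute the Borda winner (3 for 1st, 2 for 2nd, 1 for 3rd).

Option 1

Option 1: 10×1 + 8×2 + 5×3 + 8×2 + 8×3 = 81
Option 2: 10×3 + 8×1 + 5×2 + 8×3 + 8×1 = 80
Option 3: 10×2 + 8×3 + 5×1 + 8×1 + 8×2 = 73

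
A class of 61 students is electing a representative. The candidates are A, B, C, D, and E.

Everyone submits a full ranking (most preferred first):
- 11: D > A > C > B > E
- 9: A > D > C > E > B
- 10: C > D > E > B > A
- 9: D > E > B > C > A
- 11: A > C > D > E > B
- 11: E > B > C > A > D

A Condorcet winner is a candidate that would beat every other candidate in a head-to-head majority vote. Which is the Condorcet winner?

A vs B: 31–30
A vs C: 31–30
A vs D: 31–30
A vs E: 31–30
A beats every other candidate.

A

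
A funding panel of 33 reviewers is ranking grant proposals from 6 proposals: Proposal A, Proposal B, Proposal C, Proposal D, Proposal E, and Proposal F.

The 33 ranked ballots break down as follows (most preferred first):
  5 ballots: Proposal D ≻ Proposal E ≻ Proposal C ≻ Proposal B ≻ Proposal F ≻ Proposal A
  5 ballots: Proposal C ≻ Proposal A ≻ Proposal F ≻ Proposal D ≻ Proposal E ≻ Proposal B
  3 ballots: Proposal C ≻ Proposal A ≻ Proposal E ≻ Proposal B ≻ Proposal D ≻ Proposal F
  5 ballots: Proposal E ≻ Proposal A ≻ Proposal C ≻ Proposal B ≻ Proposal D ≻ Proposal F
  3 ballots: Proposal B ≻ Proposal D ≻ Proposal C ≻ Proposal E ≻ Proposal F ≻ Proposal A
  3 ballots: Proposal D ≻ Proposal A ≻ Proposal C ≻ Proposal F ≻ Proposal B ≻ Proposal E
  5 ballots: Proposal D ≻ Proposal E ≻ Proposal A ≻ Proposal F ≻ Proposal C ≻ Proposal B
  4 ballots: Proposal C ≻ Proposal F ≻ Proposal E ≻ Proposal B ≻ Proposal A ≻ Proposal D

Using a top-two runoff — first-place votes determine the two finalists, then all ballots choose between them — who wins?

Proposal C

Round 1 first-place votes: Proposal A 0, Proposal B 3, Proposal C 12, Proposal D 13, Proposal E 5, Proposal F 0. Proposal D and Proposal C advance.
Runoff: Proposal D is ranked above Proposal C on 16 ballots, Proposal C above Proposal D on 17.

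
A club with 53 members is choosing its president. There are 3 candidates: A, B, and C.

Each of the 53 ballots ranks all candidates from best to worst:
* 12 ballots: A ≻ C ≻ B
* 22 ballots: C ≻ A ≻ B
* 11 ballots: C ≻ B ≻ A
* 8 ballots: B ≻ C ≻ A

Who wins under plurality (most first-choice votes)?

First-place votes: A 12, B 8, C 33.

C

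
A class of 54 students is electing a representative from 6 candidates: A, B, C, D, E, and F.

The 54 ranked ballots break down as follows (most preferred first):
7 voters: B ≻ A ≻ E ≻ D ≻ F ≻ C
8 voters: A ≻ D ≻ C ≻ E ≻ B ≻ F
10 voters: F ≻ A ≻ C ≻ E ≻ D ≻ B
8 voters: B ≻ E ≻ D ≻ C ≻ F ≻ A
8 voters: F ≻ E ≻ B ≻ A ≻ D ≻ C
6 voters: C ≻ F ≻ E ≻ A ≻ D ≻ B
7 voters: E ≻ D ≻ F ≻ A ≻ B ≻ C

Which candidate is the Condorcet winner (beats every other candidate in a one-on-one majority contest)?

E

E vs A: 29–25
E vs B: 39–15
E vs C: 30–24
E vs D: 46–8
E vs F: 30–24
E beats every other candidate.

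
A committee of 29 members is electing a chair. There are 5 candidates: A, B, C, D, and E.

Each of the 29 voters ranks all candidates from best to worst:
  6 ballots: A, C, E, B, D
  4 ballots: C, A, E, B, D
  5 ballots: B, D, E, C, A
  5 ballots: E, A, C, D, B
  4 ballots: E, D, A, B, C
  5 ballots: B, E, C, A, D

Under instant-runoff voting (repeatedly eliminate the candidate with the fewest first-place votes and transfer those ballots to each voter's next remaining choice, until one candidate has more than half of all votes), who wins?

A

Round 1: A 6, B 10, C 4, D 0, E 9. D eliminated.
Round 2: A 6, B 10, C 4, E 9. C eliminated.
Round 3: A 10, B 10, E 9. E eliminated.
Round 4: A 19, B 10. A has a majority (≥15).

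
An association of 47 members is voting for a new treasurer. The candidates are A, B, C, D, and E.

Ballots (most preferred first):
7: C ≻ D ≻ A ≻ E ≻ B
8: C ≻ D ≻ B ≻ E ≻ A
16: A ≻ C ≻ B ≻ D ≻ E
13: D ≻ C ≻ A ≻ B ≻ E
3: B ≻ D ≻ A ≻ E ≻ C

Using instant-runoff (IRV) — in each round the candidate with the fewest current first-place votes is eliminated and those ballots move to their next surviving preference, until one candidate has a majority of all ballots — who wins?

Round 1: A 16, B 3, C 15, D 13, E 0. E eliminated.
Round 2: A 16, B 3, C 15, D 13. B eliminated.
Round 3: A 16, C 15, D 16. C eliminated.
Round 4: A 16, D 31. D has a majority (≥24).

D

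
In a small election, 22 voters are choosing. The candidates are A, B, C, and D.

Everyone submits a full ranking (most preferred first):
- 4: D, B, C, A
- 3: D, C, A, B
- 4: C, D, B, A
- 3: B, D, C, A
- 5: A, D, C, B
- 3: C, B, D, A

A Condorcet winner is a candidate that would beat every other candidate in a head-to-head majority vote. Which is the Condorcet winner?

D

D vs A: 17–5
D vs B: 16–6
D vs C: 15–7
D beats every other candidate.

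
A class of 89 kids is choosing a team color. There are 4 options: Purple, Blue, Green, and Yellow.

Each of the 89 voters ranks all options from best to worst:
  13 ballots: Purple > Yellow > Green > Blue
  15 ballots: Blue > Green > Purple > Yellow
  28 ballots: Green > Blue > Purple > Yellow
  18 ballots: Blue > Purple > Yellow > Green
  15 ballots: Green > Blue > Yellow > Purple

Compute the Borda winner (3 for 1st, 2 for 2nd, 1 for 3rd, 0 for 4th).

Purple: 13×3 + 15×1 + 28×1 + 18×2 + 15×0 = 118
Blue: 13×0 + 15×3 + 28×2 + 18×3 + 15×2 = 185
Green: 13×1 + 15×2 + 28×3 + 18×0 + 15×3 = 172
Yellow: 13×2 + 15×0 + 28×0 + 18×1 + 15×1 = 59

Blue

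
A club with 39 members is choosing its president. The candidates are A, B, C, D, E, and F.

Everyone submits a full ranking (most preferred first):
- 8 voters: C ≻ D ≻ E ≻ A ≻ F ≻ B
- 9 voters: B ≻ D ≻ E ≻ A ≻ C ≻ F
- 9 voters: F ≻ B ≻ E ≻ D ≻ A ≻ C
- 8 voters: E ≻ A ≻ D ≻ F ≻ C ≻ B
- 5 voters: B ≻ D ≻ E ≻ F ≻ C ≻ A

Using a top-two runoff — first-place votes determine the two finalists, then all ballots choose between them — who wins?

Round 1 first-place votes: A 0, B 14, C 8, D 0, E 8, F 9. B and F advance.
Runoff: B is ranked above F on 14 ballots, F above B on 25.

F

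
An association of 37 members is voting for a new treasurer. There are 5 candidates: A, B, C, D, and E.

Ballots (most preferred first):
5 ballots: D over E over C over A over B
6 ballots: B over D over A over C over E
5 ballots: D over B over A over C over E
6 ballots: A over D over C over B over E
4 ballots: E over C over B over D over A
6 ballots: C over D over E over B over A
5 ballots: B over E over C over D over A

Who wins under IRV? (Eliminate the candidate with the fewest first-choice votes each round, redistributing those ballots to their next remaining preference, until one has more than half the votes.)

Round 1: A 6, B 11, C 6, D 10, E 4. E eliminated.
Round 2: A 6, B 11, C 10, D 10. A eliminated.
Round 3: B 11, C 10, D 16. C eliminated.
Round 4: B 15, D 22. D has a majority (≥19).

D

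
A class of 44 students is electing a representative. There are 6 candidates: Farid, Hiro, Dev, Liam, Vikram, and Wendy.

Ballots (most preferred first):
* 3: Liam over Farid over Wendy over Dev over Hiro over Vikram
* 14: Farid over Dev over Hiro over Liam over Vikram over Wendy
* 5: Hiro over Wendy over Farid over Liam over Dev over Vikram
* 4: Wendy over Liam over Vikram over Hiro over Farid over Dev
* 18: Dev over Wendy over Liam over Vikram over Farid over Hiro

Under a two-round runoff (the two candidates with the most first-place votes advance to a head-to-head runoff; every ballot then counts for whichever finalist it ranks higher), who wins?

Farid

Round 1 first-place votes: Farid 14, Hiro 5, Dev 18, Liam 3, Vikram 0, Wendy 4. Dev and Farid advance.
Runoff: Dev is ranked above Farid on 18 ballots, Farid above Dev on 26.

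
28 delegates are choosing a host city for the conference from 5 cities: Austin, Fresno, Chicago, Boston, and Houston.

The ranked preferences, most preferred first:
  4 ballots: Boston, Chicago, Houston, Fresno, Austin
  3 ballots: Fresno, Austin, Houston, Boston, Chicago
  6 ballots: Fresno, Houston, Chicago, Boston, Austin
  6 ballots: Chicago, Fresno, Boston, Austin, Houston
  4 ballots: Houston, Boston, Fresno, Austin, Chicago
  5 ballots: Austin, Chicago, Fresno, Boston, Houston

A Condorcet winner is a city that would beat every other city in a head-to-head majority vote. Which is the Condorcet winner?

Chicago

Chicago vs Austin: 16–12
Chicago vs Fresno: 15–13
Chicago vs Boston: 17–11
Chicago vs Houston: 15–13
Chicago beats every other city.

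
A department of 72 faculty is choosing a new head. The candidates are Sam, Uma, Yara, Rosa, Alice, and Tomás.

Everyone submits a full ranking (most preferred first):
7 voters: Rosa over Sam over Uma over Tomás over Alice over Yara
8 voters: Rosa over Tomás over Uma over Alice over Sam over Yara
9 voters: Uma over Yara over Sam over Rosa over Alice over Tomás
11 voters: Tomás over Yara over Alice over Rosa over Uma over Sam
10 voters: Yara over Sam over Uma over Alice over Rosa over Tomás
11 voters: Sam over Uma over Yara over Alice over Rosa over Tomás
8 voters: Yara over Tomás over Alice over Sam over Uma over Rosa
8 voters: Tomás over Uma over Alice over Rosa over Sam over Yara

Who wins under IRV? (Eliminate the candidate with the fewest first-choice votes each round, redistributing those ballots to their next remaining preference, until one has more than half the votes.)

Yara

Round 1: Sam 11, Uma 9, Yara 18, Rosa 15, Alice 0, Tomás 19. Alice eliminated.
Round 2: Sam 11, Uma 9, Yara 18, Rosa 15, Tomás 19. Uma eliminated.
Round 3: Sam 11, Yara 27, Rosa 15, Tomás 19. Sam eliminated.
Round 4: Yara 38, Rosa 15, Tomás 19. Yara has a majority (≥37).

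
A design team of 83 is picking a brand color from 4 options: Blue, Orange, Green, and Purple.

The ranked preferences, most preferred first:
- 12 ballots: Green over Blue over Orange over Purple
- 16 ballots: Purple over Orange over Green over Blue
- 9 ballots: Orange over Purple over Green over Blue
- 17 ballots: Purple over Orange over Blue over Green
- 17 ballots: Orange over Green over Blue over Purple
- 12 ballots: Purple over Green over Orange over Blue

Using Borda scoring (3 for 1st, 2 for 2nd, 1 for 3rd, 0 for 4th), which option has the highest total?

Blue: 12×2 + 16×0 + 9×0 + 17×1 + 17×1 + 12×0 = 58
Orange: 12×1 + 16×2 + 9×3 + 17×2 + 17×3 + 12×1 = 168
Green: 12×3 + 16×1 + 9×1 + 17×0 + 17×2 + 12×2 = 119
Purple: 12×0 + 16×3 + 9×2 + 17×3 + 17×0 + 12×3 = 153

Orange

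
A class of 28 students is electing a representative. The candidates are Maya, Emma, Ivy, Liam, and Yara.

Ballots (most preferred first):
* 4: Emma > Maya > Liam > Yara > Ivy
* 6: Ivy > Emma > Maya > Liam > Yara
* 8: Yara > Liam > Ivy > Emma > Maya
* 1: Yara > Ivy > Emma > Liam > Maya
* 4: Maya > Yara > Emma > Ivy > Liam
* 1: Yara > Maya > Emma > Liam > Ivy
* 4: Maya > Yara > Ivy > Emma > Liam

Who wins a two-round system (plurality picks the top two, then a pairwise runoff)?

Maya

Round 1 first-place votes: Maya 8, Emma 4, Ivy 6, Liam 0, Yara 10. Yara and Maya advance.
Runoff: Yara is ranked above Maya on 10 ballots, Maya above Yara on 18.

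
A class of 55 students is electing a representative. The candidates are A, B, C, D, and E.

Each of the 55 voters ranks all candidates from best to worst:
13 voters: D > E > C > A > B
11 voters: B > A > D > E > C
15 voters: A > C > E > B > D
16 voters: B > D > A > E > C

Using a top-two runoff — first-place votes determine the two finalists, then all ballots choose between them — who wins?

A

Round 1 first-place votes: A 15, B 27, C 0, D 13, E 0. B and A advance.
Runoff: B is ranked above A on 27 ballots, A above B on 28.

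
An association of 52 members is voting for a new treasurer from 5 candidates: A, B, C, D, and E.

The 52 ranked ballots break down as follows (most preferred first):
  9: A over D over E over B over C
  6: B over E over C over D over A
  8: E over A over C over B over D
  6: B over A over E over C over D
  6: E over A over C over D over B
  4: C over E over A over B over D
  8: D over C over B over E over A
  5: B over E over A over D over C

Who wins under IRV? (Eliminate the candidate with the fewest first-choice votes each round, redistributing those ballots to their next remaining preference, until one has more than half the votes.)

Round 1: A 9, B 17, C 4, D 8, E 14. C eliminated.
Round 2: A 9, B 17, D 8, E 18. D eliminated.
Round 3: A 9, B 25, E 18. A eliminated.
Round 4: B 25, E 27. E has a majority (≥27).

E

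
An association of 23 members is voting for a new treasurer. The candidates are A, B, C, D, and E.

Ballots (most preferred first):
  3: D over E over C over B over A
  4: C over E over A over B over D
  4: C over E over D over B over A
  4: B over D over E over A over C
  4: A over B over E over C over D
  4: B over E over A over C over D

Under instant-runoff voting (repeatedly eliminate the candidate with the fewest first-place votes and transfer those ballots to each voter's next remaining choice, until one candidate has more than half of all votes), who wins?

B

Round 1: A 4, B 8, C 8, D 3, E 0. E eliminated.
Round 2: A 4, B 8, C 8, D 3. D eliminated.
Round 3: A 4, B 8, C 11. A eliminated.
Round 4: B 12, C 11. B has a majority (≥12).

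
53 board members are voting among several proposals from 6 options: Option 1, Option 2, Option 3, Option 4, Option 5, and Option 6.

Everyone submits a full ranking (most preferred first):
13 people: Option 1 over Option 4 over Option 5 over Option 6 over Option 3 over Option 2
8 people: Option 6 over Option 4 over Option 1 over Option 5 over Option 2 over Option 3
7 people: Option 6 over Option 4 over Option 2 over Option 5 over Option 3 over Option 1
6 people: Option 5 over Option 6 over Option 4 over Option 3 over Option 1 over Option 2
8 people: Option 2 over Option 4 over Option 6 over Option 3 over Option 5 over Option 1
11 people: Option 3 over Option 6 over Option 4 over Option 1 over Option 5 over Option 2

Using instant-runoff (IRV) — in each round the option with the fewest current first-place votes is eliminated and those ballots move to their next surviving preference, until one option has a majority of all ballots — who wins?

Round 1: Option 1 13, Option 2 8, Option 3 11, Option 4 0, Option 5 6, Option 6 15. Option 4 eliminated.
Round 2: Option 1 13, Option 2 8, Option 3 11, Option 5 6, Option 6 15. Option 5 eliminated.
Round 3: Option 1 13, Option 2 8, Option 3 11, Option 6 21. Option 2 eliminated.
Round 4: Option 1 13, Option 3 11, Option 6 29. Option 6 has a majority (≥27).

Option 6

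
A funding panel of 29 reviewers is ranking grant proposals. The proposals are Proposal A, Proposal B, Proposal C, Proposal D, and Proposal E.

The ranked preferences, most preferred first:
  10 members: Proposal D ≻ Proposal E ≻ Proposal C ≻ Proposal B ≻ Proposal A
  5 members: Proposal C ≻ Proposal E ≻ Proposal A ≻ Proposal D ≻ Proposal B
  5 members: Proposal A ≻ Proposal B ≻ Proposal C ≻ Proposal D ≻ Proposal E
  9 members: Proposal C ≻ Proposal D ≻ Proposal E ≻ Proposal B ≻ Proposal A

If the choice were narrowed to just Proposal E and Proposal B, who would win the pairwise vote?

Proposal E is ranked above Proposal B on 24 ballots; Proposal B above Proposal E on 5.

Proposal E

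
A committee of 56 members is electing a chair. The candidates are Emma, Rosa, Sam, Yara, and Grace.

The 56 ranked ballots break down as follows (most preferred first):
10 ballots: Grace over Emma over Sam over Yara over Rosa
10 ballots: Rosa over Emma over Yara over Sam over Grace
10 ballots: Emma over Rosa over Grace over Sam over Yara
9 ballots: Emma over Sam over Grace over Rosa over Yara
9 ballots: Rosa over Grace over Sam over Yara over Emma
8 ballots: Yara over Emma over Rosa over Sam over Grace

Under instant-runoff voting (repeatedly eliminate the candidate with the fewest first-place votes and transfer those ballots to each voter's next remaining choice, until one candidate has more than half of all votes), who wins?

Round 1: Emma 19, Rosa 19, Sam 0, Yara 8, Grace 10. Sam eliminated.
Round 2: Emma 19, Rosa 19, Yara 8, Grace 10. Yara eliminated.
Round 3: Emma 27, Rosa 19, Grace 10. Grace eliminated.
Round 4: Emma 37, Rosa 19. Emma has a majority (≥29).

Emma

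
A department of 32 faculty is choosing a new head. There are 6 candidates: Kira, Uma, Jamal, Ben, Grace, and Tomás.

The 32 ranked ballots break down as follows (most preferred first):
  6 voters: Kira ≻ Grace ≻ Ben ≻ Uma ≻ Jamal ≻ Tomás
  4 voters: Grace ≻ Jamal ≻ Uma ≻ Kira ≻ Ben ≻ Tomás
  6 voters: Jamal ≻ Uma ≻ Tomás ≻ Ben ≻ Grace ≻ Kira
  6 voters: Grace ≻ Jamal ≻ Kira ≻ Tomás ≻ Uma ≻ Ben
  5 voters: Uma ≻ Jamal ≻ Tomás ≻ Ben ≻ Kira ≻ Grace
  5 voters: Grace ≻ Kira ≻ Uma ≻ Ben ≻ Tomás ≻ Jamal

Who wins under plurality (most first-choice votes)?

Grace

First-place votes: Kira 6, Uma 5, Jamal 6, Ben 0, Grace 15, Tomás 0.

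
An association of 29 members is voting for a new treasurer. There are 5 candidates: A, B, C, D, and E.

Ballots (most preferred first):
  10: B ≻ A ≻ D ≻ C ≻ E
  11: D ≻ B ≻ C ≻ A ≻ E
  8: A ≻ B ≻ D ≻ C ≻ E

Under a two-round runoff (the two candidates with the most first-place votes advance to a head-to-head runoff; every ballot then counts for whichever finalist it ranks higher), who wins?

Round 1 first-place votes: A 8, B 10, C 0, D 11, E 0. D and B advance.
Runoff: D is ranked above B on 11 ballots, B above D on 18.

B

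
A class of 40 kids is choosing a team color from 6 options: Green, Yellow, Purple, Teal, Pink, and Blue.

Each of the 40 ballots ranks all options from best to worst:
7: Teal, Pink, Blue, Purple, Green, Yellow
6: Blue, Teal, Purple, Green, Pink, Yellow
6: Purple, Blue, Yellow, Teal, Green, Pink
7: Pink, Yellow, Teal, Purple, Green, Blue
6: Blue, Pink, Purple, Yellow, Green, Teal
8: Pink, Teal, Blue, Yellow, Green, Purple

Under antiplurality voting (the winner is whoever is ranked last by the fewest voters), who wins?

Last-place votes: Green 0, Yellow 13, Purple 8, Teal 6, Pink 6, Blue 7.

Green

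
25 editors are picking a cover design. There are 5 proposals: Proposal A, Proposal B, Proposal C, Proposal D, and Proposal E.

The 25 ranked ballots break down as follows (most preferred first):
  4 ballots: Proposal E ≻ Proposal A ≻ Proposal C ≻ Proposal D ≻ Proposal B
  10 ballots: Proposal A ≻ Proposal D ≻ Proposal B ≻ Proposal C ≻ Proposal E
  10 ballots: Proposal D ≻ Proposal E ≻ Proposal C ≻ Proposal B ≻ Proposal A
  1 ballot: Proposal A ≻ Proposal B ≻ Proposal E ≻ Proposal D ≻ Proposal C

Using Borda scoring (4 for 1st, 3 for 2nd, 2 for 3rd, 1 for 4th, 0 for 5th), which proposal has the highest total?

Proposal D

Proposal A: 4×3 + 10×4 + 10×0 + 1×4 = 56
Proposal B: 4×0 + 10×2 + 10×1 + 1×3 = 33
Proposal C: 4×2 + 10×1 + 10×2 + 1×0 = 38
Proposal D: 4×1 + 10×3 + 10×4 + 1×1 = 75
Proposal E: 4×4 + 10×0 + 10×3 + 1×2 = 48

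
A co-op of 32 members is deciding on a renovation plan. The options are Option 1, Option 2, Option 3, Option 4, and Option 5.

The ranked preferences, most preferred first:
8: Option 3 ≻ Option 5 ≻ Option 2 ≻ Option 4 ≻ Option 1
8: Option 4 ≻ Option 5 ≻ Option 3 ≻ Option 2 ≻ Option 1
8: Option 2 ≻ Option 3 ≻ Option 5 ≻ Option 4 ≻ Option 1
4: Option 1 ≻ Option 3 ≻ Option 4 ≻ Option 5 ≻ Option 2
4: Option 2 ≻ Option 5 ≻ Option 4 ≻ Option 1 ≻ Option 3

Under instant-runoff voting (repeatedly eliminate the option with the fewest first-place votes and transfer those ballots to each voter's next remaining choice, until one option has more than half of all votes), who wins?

Round 1: Option 1 4, Option 2 12, Option 3 8, Option 4 8, Option 5 0. Option 5 eliminated.
Round 2: Option 1 4, Option 2 12, Option 3 8, Option 4 8. Option 1 eliminated.
Round 3: Option 2 12, Option 3 12, Option 4 8. Option 4 eliminated.
Round 4: Option 2 12, Option 3 20. Option 3 has a majority (≥17).

Option 3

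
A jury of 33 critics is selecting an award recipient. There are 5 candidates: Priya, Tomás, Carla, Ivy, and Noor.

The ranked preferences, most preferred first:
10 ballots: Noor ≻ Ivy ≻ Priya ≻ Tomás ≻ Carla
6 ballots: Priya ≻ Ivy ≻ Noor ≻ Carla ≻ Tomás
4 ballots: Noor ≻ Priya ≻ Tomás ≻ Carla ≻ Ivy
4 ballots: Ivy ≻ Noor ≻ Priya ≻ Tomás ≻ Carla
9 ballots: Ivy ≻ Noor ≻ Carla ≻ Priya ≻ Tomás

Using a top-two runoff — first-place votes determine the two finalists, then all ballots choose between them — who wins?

Round 1 first-place votes: Priya 6, Tomás 0, Carla 0, Ivy 13, Noor 14. Noor and Ivy advance.
Runoff: Noor is ranked above Ivy on 14 ballots, Ivy above Noor on 19.

Ivy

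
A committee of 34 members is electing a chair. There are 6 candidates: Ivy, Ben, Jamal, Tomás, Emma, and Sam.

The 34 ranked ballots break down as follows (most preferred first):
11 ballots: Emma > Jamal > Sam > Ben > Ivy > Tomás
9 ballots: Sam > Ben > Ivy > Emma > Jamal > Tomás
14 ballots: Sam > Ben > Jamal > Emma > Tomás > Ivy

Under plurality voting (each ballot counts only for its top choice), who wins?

First-place votes: Ivy 0, Ben 0, Jamal 0, Tomás 0, Emma 11, Sam 23.

Sam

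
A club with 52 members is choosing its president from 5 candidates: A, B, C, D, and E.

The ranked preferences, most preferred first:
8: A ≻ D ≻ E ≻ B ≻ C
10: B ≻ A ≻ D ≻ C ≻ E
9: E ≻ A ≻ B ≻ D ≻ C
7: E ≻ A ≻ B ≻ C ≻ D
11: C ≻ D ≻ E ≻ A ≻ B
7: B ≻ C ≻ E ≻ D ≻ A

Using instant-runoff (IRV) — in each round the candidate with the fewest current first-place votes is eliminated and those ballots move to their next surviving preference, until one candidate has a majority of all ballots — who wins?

Round 1: A 8, B 17, C 11, D 0, E 16. D eliminated.
Round 2: A 8, B 17, C 11, E 16. A eliminated.
Round 3: B 17, C 11, E 24. C eliminated.
Round 4: B 17, E 35. E has a majority (≥27).

E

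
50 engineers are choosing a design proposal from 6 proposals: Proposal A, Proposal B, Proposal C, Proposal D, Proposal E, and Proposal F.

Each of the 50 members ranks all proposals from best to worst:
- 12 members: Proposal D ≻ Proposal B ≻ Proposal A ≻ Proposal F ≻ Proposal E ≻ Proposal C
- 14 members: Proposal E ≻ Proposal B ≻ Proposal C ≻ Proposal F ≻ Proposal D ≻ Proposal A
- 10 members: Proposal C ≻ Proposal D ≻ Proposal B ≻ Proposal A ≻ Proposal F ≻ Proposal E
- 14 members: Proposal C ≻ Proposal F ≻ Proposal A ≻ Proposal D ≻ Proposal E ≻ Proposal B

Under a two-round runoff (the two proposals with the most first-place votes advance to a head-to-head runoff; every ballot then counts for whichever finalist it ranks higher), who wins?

Round 1 first-place votes: Proposal A 0, Proposal B 0, Proposal C 24, Proposal D 12, Proposal E 14, Proposal F 0. Proposal C and Proposal E advance.
Runoff: Proposal C is ranked above Proposal E on 24 ballots, Proposal E above Proposal C on 26.

Proposal E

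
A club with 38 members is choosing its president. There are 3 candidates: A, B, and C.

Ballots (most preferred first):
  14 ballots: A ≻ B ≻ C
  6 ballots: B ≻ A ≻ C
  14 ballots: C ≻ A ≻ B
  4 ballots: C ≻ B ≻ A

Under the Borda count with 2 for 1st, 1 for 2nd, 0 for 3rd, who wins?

A

A: 14×2 + 6×1 + 14×1 + 4×0 = 48
B: 14×1 + 6×2 + 14×0 + 4×1 = 30
C: 14×0 + 6×0 + 14×2 + 4×2 = 36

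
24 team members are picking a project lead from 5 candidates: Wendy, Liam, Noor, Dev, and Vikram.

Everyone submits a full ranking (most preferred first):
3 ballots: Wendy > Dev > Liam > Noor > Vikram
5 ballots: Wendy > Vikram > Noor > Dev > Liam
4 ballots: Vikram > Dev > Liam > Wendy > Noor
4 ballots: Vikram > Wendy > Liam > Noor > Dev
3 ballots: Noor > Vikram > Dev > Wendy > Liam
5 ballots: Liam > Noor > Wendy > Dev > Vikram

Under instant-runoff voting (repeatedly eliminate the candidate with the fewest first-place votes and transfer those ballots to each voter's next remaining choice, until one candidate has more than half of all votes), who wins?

Wendy

Round 1: Wendy 8, Liam 5, Noor 3, Dev 0, Vikram 8. Dev eliminated.
Round 2: Wendy 8, Liam 5, Noor 3, Vikram 8. Noor eliminated.
Round 3: Wendy 8, Liam 5, Vikram 11. Liam eliminated.
Round 4: Wendy 13, Vikram 11. Wendy has a majority (≥13).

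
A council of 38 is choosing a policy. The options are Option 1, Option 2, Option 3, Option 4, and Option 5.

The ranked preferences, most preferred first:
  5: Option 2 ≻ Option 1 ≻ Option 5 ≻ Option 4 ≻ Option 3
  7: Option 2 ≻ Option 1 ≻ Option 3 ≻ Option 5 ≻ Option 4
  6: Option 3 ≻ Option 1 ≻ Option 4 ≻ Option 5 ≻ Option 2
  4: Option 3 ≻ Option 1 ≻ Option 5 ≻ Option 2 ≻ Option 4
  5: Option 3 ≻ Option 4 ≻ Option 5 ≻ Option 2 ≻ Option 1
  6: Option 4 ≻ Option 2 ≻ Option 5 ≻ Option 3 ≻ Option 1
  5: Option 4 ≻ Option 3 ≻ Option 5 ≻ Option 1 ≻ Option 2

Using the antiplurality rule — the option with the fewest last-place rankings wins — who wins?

Option 5

Last-place votes: Option 1 11, Option 2 11, Option 3 5, Option 4 11, Option 5 0.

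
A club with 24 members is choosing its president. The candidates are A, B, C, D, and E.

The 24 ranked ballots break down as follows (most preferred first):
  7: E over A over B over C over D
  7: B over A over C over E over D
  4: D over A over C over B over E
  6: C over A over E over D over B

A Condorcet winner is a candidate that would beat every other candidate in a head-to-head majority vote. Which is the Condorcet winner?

A

A vs B: 17–7
A vs C: 18–6
A vs D: 20–4
A vs E: 17–7
A beats every other candidate.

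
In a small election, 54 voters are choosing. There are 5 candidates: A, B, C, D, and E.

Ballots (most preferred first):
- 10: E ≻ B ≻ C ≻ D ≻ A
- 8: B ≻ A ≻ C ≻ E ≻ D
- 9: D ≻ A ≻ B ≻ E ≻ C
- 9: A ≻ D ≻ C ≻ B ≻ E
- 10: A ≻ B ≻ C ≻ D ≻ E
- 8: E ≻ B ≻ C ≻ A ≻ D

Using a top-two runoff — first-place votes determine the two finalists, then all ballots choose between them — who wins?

Round 1 first-place votes: A 19, B 8, C 0, D 9, E 18. A and E advance.
Runoff: A is ranked above E on 36 ballots, E above A on 18.

A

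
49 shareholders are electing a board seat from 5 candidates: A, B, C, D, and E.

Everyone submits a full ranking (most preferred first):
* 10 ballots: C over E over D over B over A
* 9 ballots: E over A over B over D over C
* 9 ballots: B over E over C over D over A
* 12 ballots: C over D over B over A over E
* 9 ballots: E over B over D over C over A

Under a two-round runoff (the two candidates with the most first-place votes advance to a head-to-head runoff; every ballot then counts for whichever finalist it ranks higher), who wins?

E

Round 1 first-place votes: A 0, B 9, C 22, D 0, E 18. C and E advance.
Runoff: C is ranked above E on 22 ballots, E above C on 27.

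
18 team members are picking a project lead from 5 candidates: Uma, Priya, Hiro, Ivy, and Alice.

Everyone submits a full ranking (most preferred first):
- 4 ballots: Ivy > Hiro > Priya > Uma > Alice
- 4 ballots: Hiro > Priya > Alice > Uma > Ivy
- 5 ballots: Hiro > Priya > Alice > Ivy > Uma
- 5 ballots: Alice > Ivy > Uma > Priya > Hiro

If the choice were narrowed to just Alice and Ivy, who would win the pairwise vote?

Alice

Alice is ranked above Ivy on 14 ballots; Ivy above Alice on 4.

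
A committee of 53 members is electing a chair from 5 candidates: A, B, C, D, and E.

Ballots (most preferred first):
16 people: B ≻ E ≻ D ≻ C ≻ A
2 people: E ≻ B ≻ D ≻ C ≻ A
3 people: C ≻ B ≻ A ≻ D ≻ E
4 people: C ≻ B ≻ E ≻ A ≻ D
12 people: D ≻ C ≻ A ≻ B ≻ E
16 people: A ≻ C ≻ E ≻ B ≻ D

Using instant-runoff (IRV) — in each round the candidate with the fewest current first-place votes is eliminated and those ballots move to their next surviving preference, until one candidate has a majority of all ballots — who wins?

A

Round 1: A 16, B 16, C 7, D 12, E 2. E eliminated.
Round 2: A 16, B 18, C 7, D 12. C eliminated.
Round 3: A 16, B 25, D 12. D eliminated.
Round 4: A 28, B 25. A has a majority (≥27).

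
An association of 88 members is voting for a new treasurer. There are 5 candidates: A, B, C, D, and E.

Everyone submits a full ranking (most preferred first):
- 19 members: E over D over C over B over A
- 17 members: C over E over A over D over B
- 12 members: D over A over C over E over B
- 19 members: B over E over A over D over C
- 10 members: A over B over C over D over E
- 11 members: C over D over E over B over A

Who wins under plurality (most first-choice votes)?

C

First-place votes: A 10, B 19, C 28, D 12, E 19.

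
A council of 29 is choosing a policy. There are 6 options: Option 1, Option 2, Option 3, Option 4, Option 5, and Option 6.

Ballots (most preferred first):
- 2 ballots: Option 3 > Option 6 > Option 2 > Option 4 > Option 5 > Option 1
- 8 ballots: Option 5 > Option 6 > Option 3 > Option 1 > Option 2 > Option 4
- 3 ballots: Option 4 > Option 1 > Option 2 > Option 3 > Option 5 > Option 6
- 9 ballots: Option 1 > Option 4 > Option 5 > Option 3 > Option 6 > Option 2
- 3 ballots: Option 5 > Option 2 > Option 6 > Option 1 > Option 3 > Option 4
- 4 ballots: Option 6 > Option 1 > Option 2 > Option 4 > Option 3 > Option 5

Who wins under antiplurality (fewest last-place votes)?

Last-place votes: Option 1 2, Option 2 9, Option 3 0, Option 4 11, Option 5 4, Option 6 3.

Option 3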